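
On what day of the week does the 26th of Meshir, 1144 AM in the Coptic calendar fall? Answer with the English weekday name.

Saturday

This is JDN 2242686 (1 March 1428 Gregorian).
JDN 2242686 mod 7 = 5, and JDN 0 was a Monday, so this is a Saturday.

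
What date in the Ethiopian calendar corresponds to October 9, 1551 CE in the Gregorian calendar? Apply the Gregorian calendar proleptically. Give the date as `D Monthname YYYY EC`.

Julian Day Number of the source date = 2287832.
Converting JDN 2287832 to the Ethiopian calendar gives 1 Tikimt 1544 EC.

1 Tikimt 1544 EC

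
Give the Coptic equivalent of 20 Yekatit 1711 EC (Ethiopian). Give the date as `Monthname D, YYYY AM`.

The source date corresponds to 25 February 1719 in the Gregorian calendar (JDN 2348967).
That day falls on 20 Meshir 1435 AM in the Coptic calendar.

Meshir 20, 1435 AM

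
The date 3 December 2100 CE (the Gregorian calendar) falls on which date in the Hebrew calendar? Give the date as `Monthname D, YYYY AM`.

Kislev 1, 5861 AM

Julian Day Number of the source date = 2488406.
Converting JDN 2488406 to the Hebrew calendar gives 1 Kislev 5861 AM.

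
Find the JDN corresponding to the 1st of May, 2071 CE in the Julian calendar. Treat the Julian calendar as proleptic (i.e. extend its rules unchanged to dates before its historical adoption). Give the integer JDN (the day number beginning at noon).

2477611

In the Gregorian calendar the same day is 14 May 2071.
JDN 2299161 is 15 October 1582 CE (Gregorian); the target day is +178450 days from there, so JDN = 2477611.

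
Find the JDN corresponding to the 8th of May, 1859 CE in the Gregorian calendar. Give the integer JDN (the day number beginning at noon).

JDN 2451545 is 1 January 2000 CE (Gregorian); the target day is −51372 days from there, so JDN = 2400173.

2400173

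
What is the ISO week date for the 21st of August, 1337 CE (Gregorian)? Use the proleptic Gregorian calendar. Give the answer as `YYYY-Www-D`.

1337-W34-3

The weekday is Wednesday (ISO weekday 3).
That Wednesday belongs to ISO week 34 of ISO year 1337.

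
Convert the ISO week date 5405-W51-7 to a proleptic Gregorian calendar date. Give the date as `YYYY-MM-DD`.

ISO week 1 of 5405 is the week containing the first Thursday of 5405.
Week 51, day 7 (Sunday) lands on 5405-12-22.

5405-12-22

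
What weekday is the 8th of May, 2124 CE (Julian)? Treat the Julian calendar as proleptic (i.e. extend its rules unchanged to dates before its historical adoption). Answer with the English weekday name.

Equivalently 22 May 2124 Gregorian, JDN 2496977.
JDN 2496977 mod 7 = 0, and JDN 0 was a Monday, so this is a Monday.

Monday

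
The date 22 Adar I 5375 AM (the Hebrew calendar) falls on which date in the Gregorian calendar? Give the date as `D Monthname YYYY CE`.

21 February 1615 CE

Julian Day Number of the source date = 2310978.
Converting JDN 2310978 to the Gregorian calendar gives 21 February 1615 CE.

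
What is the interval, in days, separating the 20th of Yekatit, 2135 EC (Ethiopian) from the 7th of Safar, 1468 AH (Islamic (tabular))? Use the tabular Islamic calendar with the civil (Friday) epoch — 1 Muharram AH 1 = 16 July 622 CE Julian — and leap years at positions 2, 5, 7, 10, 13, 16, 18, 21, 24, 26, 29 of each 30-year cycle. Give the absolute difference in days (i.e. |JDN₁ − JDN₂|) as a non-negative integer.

JDN of the first date = 2503833.
JDN of the second date = 2468332.
|2468332 − 2503833| = 35501.

35501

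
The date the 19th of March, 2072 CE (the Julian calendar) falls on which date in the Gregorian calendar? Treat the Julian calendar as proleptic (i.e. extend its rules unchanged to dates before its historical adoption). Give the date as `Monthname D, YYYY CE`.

April 1, 2072 CE

The Julian–Gregorian offset here is 13 days (Julian trailing).
19 March 2072 Julian + 13 days → 1 April 2072 Gregorian.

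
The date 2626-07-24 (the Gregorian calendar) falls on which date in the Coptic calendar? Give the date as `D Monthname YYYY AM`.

Julian Day Number of the source date = 2680391.
Converting JDN 2680391 to the Coptic calendar gives 12 Epip 2342 AM.

12 Epip 2342 AM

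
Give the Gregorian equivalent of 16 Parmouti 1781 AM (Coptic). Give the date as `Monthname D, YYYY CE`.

Both dates share Julian Day Number 2475400; in the Gregorian calendar that is 24 April 2065 CE.

April 24, 2065 CE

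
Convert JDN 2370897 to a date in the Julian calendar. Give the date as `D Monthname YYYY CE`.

The Gregorian equivalent of JDN 2370897 is 12 March 1779.
In the Julian calendar that day is 1 March 1779 CE.

1 March 1779 CE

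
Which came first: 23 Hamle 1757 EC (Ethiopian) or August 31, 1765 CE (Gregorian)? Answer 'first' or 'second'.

Converting both to JDN: 2365922 vs 2365956; the smaller is the first.

first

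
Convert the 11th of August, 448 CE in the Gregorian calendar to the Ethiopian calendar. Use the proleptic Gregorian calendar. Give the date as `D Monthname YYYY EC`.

Julian Day Number of the source date = 1884912.
Converting JDN 1884912 to the Ethiopian calendar gives 17 Nehase 440 EC.

17 Nehase 440 EC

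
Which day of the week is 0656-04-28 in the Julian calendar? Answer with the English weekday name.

Thursday

This is JDN 1960780 (1 May 656 Gregorian).
JDN 1960780 mod 7 = 3, and JDN 0 was a Monday, so this is a Thursday.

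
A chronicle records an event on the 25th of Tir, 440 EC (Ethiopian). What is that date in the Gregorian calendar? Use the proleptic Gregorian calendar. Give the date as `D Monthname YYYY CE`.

22 January 448 CE

Both dates share Julian Day Number 1884710; in the Gregorian calendar that is 22 January 448 CE.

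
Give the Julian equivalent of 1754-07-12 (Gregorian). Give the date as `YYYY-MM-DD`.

At this point the Julian calendar is 11 days behind the Gregorian.
12 July 1754 Gregorian − 11 days → 1 July 1754 Julian.

1754-07-01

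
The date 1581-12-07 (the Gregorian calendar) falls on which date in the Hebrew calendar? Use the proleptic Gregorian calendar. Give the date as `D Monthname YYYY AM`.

Both dates share Julian Day Number 2298849; in the Hebrew calendar that is 2 Tevet 5342 AM.

2 Tevet 5342 AM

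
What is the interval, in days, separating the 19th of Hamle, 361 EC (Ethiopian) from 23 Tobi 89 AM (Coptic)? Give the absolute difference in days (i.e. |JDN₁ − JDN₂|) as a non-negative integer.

1285

JDN of the first date = 1856029.
JDN of the second date = 1857314.
|1857314 − 1856029| = 1285.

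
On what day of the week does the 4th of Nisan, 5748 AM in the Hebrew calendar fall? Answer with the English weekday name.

Tuesday

Equivalently 22 March 1988 Gregorian, JDN 2447243.
2447243 ≡ 1 (mod 7); counting from Monday = 0 gives Tuesday.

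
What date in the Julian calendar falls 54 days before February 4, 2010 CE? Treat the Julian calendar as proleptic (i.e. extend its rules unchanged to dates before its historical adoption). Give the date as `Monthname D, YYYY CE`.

Counting 54 days back from JDN 2455245 reaches JDN 2455191, which is December 12, 2009 CE.

December 12, 2009 CE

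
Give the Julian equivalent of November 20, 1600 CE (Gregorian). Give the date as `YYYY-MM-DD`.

For dates in this range the Gregorian date is 10 days ahead of the Julian.
20 November 1600 Gregorian − 10 days → 10 November 1600 Julian.

1600-11-10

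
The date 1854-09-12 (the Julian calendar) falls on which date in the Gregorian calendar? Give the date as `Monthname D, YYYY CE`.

For dates in this range the Gregorian date is 12 days ahead of the Julian.
12 September 1854 Julian + 12 days → 24 September 1854 Gregorian.

September 24, 1854 CE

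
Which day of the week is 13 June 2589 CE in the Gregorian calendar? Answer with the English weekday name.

2666837 ≡ 5 (mod 7); counting from Monday = 0 gives Saturday.

Saturday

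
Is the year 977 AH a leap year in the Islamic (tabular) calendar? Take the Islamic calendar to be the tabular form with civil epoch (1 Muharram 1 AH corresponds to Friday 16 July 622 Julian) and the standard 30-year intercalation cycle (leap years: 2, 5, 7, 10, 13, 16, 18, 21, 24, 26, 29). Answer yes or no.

Year 977 AH is year 17 of its 30-year cycle; leap positions are 2, 5, 7, 10, 13, 16, 18, 21, 24, 26, 29, so it is a common year (354 days).

no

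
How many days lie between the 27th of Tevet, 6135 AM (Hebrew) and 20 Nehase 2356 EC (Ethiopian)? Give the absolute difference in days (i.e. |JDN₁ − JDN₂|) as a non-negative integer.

First date → JDN 2588511; second date → JDN 2584734.
The interval is |2588511 − 2584734| = 3777 days.

3777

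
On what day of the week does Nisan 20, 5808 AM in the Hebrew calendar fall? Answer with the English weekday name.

This is JDN 2469170 (3 April 2048 Gregorian).
2469170 ≡ 4 (mod 7); counting from Monday = 0 gives Friday.

Friday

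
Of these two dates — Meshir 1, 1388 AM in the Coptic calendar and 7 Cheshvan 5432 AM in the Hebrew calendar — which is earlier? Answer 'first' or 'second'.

First date → JDN 2331782; second date → JDN 2331664.
JDN 2331664 < JDN 2331782, so the second date is earlier.

second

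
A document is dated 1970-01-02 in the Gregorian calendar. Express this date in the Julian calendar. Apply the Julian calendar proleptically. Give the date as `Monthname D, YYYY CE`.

December 20, 1969 CE

For dates in this range the Gregorian date is 13 days ahead of the Julian.
2 January 1970 Gregorian − 13 days → 20 December 1969 Julian.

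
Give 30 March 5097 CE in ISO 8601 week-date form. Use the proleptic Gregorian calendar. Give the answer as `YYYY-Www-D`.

5097-W13-2

The weekday is Tuesday (ISO weekday 2).
That Tuesday belongs to ISO week 13 of ISO year 5097.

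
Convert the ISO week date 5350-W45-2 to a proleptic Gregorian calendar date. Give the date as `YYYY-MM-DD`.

ISO week 1 of 5350 is the week containing the first Thursday of 5350.
Week 45, day 2 (Tuesday) lands on 5350-11-03.

5350-11-03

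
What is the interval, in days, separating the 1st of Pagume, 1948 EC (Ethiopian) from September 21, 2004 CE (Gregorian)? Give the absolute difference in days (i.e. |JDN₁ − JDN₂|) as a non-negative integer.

17547

First date → JDN 2435723; second date → JDN 2453270.
The interval is |2435723 − 2453270| = 17547 days.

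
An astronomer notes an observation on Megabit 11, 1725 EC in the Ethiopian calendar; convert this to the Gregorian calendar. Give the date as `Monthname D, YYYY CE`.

Both dates share Julian Day Number 2354102; in the Gregorian calendar that is 18 March 1733 CE.

March 18, 1733 CE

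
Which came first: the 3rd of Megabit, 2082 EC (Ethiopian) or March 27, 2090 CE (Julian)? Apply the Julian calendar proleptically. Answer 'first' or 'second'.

First date → JDN 2484488; second date → JDN 2484516.
JDN 2484488 < JDN 2484516, so the first date is earlier.

first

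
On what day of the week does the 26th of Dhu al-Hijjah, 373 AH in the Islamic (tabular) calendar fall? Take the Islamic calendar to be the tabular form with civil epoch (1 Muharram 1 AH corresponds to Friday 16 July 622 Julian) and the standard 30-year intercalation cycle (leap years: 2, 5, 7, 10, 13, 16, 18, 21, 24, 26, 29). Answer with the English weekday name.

Friday

Equivalently 4 June 984 Gregorian, JDN 2080614.
Since JDN mod 7 = 4 (0 = Monday), the day is Friday.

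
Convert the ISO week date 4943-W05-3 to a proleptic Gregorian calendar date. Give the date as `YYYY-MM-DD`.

4943-01-30

ISO week 1 of 4943 is the week containing the first Thursday of 4943.
Week 5, day 3 (Wednesday) lands on 4943-01-30.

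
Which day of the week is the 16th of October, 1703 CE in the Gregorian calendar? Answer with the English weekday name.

Since JDN mod 7 = 1 (0 = Monday), the day is Tuesday.

Tuesday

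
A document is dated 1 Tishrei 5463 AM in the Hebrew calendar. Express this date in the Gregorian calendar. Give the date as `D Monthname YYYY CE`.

23 September 1702 CE

Julian Day Number of the source date = 2342968.
Converting JDN 2342968 to the Gregorian calendar gives 23 September 1702 CE.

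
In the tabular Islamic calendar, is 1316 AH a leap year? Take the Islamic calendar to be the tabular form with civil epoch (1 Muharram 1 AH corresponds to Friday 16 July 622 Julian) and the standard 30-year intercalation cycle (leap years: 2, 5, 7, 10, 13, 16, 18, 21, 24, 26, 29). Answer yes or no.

yes

Year 1316 AH is year 26 of its 30-year cycle; leap positions are 2, 5, 7, 10, 13, 16, 18, 21, 24, 26, 29, so it is a leap year (355 days).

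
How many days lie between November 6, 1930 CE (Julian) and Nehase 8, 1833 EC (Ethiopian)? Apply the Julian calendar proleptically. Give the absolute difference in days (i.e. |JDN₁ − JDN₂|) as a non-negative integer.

32604

JDN of the first date = 2426300.
JDN of the second date = 2393696.
|2393696 − 2426300| = 32604.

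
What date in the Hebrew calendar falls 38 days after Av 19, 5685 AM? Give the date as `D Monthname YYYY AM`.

Counting 38 days forward from JDN 2424372 reaches JDN 2424410, which is 27 Elul 5685 AM.

27 Elul 5685 AM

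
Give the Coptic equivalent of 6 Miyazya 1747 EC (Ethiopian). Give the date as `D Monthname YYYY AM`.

6 Parmouti 1471 AM

Julian Day Number of the source date = 2362162.
Converting JDN 2362162 to the Coptic calendar gives 6 Parmouti 1471 AM.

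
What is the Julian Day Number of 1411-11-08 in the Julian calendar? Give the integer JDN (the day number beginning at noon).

In the proleptic Gregorian calendar the same day is 17 November 1411.
JDN 2451545 is 1 January 2000 CE (Gregorian); the target day is −214808 days from there, so JDN = 2236737.

2236737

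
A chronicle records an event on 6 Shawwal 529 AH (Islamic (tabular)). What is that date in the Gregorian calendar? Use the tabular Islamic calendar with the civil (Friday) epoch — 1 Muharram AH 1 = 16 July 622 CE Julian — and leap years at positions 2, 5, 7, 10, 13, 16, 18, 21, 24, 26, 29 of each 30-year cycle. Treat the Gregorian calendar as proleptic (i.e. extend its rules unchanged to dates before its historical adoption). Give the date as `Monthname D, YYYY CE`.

Both dates share Julian Day Number 2135817; in the Gregorian calendar that is 27 July 1135 CE.

July 27, 1135 CE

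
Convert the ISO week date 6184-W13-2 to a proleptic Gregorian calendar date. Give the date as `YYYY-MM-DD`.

6184-03-23

ISO week 1 of 6184 is the week containing the first Thursday of 6184.
Week 13, day 2 (Tuesday) lands on 6184-03-23.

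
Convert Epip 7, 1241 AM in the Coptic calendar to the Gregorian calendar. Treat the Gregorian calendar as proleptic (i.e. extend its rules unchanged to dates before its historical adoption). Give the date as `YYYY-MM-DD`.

Julian Day Number of the source date = 2278246.
Converting JDN 2278246 to the Gregorian calendar gives 11 July 1525 CE.

1525-07-11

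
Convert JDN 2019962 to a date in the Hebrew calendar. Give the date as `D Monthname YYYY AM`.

The proleptic Gregorian equivalent of JDN 2019962 is 14 May 818.
In the Hebrew calendar that day is 2 Sivan 4578 AM.

2 Sivan 4578 AM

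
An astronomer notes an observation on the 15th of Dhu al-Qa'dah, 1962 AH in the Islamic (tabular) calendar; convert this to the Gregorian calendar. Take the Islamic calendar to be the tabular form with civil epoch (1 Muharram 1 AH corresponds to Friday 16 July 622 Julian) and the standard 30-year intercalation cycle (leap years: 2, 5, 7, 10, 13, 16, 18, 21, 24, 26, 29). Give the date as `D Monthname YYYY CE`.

31 December 2525 CE

Both dates share Julian Day Number 2643662; in the Gregorian calendar that is 31 December 2525 CE.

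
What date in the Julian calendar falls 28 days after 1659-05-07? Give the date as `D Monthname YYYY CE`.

4 June 1659 CE

JDN of 1659-05-07 = 2327134.
2327134 + 28 = 2327162.
JDN 2327162 in the Julian calendar is 4 June 1659 CE.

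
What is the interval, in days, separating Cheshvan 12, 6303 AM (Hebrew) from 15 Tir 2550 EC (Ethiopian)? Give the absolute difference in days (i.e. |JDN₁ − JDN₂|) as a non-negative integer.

5576

First date → JDN 2649801; second date → JDN 2655377.
The interval is |2649801 − 2655377| = 5576 days.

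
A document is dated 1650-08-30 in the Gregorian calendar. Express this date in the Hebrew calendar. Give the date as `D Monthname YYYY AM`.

Julian Day Number of the source date = 2323952.
Converting JDN 2323952 to the Hebrew calendar gives 3 Elul 5410 AM.

3 Elul 5410 AM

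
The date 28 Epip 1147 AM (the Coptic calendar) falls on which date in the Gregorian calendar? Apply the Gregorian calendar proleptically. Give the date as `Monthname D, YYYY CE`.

Both dates share Julian Day Number 2243933; in the Gregorian calendar that is 31 July 1431 CE.

July 31, 1431 CE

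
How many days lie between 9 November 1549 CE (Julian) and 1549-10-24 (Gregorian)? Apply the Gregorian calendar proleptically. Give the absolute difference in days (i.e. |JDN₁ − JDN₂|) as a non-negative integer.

26

JDN of the first date = 2287143.
JDN of the second date = 2287117.
|2287117 − 2287143| = 26.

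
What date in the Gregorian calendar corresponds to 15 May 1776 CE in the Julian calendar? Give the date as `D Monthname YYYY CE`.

For dates in this range the Gregorian date is 11 days ahead of the Julian.
15 May 1776 Julian + 11 days → 26 May 1776 Gregorian.

26 May 1776 CE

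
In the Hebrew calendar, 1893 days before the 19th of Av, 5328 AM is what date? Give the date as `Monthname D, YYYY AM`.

JDN of the 19th of Av, 5328 AM = 2293995.
2293995 − 1893 = 2292102.
JDN 2292102 in the Hebrew calendar is Sivan 17, 5323 AM.

Sivan 17, 5323 AM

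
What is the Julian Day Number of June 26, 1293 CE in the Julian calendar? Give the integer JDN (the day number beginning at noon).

In the proleptic Gregorian calendar the same day is 3 July 1293.
JDN 2400001 is 17 November 1858 CE (Gregorian), MJD 0; the target day is −206498 days from there, so JDN = 2193503.

2193503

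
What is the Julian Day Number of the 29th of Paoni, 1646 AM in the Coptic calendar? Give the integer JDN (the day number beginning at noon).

Equivalently 6 July 1930 (Gregorian).
JDN 2299161 is 15 October 1582 CE (Gregorian); the target day is +127003 days from there, so JDN = 2426164.

2426164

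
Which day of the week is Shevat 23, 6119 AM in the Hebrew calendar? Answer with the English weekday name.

This is JDN 2582719 (22 February 2359 Gregorian).
2582719 ≡ 6 (mod 7); counting from Monday = 0 gives Sunday.

Sunday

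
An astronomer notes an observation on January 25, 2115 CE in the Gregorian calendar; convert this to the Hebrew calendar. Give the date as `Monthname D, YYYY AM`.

Both dates share Julian Day Number 2493572; in the Hebrew calendar that is 29 Tevet 5875 AM.

Tevet 29, 5875 AM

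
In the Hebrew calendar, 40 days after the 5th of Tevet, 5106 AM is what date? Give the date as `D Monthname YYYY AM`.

JDN of the 5th of Tevet, 5106 AM = 2212654.
2212654 + 40 = 2212694.
JDN 2212694 in the Hebrew calendar is 16 Shevat 5106 AM.

16 Shevat 5106 AM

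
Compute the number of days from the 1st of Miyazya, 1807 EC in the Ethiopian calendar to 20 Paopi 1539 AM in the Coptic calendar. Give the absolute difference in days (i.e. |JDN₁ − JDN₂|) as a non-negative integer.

2761

First date → JDN 2384072; second date → JDN 2386833.
The interval is |2384072 − 2386833| = 2761 days.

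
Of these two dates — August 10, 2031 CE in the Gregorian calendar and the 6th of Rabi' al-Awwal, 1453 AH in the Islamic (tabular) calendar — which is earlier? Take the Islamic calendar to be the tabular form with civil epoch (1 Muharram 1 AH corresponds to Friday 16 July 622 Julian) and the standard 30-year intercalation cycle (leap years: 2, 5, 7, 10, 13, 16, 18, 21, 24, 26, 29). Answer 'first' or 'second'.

second

The two dates have Julian Day Numbers 2463089 and 2463044 respectively.
Since 2463044 < 2463089, the second date comes first.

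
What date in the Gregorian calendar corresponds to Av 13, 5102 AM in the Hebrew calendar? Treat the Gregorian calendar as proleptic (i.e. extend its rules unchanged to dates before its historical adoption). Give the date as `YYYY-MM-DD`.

1342-07-25

Both dates share Julian Day Number 2211421; in the Gregorian calendar that is 25 July 1342 CE.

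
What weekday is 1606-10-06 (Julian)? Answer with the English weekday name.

This is JDN 2307928 (16 October 1606 Gregorian).
2307928 ≡ 0 (mod 7); counting from Monday = 0 gives Monday.

Monday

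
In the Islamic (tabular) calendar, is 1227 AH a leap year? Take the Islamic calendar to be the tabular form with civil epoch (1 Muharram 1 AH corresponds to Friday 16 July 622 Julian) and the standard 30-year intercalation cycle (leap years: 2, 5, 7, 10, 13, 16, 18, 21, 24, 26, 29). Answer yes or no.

Year 1227 AH is year 27 of its 30-year cycle; leap positions are 2, 5, 7, 10, 13, 16, 18, 21, 24, 26, 29, so it is a common year (354 days).

no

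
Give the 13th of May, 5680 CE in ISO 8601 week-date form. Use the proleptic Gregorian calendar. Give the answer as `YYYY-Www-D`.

5680-W20-1

The weekday is Monday (ISO weekday 1).
That Monday belongs to ISO week 20 of ISO year 5680.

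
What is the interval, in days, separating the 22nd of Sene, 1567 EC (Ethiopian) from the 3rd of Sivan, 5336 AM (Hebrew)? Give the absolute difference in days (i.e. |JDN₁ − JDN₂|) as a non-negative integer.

First date → JDN 2296493; second date → JDN 2296813.
The interval is |2296493 − 2296813| = 320 days.

320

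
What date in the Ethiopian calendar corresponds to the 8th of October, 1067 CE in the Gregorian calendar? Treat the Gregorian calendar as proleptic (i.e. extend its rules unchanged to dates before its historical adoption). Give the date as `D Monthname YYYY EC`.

4 Tikimt 1060 EC

Both dates share Julian Day Number 2111054; in the Ethiopian calendar that is 4 Tikimt 1060 EC.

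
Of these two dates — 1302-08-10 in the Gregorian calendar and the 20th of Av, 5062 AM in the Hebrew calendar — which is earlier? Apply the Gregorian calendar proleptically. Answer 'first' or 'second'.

first

Converting both to JDN: 2196827 vs 2196840; the smaller is the first.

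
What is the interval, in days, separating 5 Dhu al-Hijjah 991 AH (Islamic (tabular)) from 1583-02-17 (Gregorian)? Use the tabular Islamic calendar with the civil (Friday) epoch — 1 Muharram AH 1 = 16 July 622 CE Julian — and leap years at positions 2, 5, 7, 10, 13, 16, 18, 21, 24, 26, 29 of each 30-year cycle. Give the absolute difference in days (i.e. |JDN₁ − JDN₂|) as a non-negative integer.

306

First date → JDN 2299592; second date → JDN 2299286.
The interval is |2299592 − 2299286| = 306 days.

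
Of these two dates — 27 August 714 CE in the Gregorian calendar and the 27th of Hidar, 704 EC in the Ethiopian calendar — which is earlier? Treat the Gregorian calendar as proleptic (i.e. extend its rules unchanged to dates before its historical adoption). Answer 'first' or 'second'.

The two dates have Julian Day Numbers 1982081 and 1981078 respectively.
Since 1981078 < 1982081, the second date comes first.

second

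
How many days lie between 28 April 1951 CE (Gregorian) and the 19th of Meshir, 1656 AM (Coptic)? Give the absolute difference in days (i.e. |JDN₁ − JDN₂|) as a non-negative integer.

JDN of the first date = 2433765.
JDN of the second date = 2429687.
|2429687 − 2433765| = 4078.

4078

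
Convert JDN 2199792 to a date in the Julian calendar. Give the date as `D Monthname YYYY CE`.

14 September 1310 CE

The proleptic Gregorian equivalent of JDN 2199792 is 22 September 1310.
In the Julian calendar that day is 14 September 1310 CE.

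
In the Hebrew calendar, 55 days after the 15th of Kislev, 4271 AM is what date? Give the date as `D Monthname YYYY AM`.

11 Shevat 4271 AM

Counting 55 days forward from JDN 1907672 reaches JDN 1907727, which is 11 Shevat 4271 AM.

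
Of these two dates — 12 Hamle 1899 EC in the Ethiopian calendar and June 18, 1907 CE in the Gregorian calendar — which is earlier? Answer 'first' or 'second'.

The two dates have Julian Day Numbers 2417776 and 2417745 respectively.
Since 2417745 < 2417776, the second date comes first.

second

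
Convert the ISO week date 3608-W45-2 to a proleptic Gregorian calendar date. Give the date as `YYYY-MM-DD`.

3608-11-04

ISO week 1 of 3608 is the week containing the first Thursday of 3608.
Week 45, day 2 (Tuesday) lands on 3608-11-04.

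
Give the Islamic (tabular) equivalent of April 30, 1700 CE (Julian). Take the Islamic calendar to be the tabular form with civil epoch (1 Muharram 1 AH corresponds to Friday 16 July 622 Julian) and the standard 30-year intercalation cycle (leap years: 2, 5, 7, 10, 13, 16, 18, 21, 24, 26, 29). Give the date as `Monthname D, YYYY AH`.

The source date corresponds to 11 May 1700 in the Gregorian calendar (JDN 2342103).
That day falls on 22 Dhu al-Qa'dah 1111 AH in the tabular Islamic calendar.

Dhu al-Qa'dah 22, 1111 AH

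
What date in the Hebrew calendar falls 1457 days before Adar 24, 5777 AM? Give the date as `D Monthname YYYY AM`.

The starting date is JDN 2457835; 2457835 − 1457 = 2456378.
JDN 2456378 corresponds to 15 Nisan 5773 AM.

15 Nisan 5773 AM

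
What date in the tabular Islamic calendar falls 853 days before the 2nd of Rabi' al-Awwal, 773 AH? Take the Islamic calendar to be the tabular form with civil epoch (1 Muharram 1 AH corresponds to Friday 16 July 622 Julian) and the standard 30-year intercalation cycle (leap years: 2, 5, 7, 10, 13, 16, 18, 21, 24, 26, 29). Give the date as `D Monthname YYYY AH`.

5 Shawwal 770 AH

The starting date is JDN 2222071; 2222071 − 853 = 2221218.
JDN 2221218 corresponds to 5 Shawwal 770 AH.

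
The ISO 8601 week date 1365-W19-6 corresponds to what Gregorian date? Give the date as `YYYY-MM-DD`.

ISO week 1 of 1365 is the week containing the first Thursday of 1365.
Week 19, day 6 (Saturday) lands on 1365-05-11.

1365-05-11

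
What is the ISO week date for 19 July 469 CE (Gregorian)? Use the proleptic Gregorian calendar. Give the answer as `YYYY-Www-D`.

0469-W29-5

The weekday is Friday (ISO weekday 5).
That Friday belongs to ISO week 29 of ISO year 469.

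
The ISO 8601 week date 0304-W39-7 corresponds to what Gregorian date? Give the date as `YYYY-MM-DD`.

ISO week 1 of 304 is the week containing the first Thursday of 304.
Week 39, day 7 (Sunday) lands on 0304-10-02.

0304-10-02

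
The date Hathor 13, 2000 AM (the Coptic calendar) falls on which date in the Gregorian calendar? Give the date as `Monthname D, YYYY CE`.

Julian Day Number of the source date = 2555237.
Converting JDN 2555237 to the Gregorian calendar gives 25 November 2283 CE.

November 25, 2283 CE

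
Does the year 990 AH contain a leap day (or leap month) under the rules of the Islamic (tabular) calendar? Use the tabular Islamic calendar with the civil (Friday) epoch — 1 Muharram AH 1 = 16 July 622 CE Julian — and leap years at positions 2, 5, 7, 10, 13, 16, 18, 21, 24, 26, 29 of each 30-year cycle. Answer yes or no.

no

Year 990 AH is year 30 of its 30-year cycle; leap positions are 2, 5, 7, 10, 13, 16, 18, 21, 24, 26, 29, so it is a common year (354 days).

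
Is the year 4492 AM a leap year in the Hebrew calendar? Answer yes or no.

Hebrew year 4492 is year 8 of its 19-year Metonic cycle; leap years are at positions 3, 6, 8, 11, 14, 17, 19, so it is a leap year (13 months).

yes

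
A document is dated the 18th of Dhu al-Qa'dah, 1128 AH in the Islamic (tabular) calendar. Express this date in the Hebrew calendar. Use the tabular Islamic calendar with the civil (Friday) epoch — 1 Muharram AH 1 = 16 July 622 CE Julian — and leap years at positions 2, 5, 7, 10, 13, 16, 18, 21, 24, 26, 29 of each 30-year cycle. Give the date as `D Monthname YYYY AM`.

Julian Day Number of the source date = 2348123.
Converting JDN 2348123 to the Hebrew calendar gives 18 Cheshvan 5477 AM.

18 Cheshvan 5477 AM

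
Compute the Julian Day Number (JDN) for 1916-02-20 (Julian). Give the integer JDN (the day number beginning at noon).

Equivalently 4 March 1916 (Gregorian).
JDN 2299161 is 15 October 1582 CE (Gregorian); the target day is +121766 days from there, so JDN = 2420927.

2420927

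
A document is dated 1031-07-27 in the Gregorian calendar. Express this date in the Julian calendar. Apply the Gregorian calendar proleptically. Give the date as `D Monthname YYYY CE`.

For dates in this range the Gregorian date is 6 days ahead of the Julian.
27 July 1031 Gregorian − 6 days → 21 July 1031 Julian.

21 July 1031 CE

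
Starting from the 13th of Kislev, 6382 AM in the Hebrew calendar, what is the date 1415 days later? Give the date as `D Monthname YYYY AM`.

12 Tishrei 6386 AM

Counting 1415 days forward from JDN 2678684 reaches JDN 2680099, which is 12 Tishrei 6386 AM.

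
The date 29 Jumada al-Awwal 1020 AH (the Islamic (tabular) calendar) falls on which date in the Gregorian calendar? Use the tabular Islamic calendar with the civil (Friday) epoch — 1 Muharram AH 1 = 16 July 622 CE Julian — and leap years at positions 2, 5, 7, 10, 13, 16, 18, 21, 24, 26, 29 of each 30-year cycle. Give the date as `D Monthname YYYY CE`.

Both dates share Julian Day Number 2309686; in the Gregorian calendar that is 9 August 1611 CE.

9 August 1611 CE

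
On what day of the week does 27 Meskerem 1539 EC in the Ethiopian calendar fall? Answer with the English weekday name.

In the proleptic Gregorian calendar this is 4 October 1546 (JDN 2286001).
Since JDN mod 7 = 4 (0 = Monday), the day is Friday.

Friday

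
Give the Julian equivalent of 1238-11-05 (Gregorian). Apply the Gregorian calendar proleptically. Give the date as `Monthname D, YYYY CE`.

For dates in this range the Gregorian date is 7 days ahead of the Julian.
5 November 1238 Gregorian − 7 days → 29 October 1238 Julian.

October 29, 1238 CE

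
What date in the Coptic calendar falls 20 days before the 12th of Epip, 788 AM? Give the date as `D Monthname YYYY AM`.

22 Paoni 788 AM

JDN of the 12th of Epip, 788 AM = 2112793.
2112793 − 20 = 2112773.
JDN 2112773 in the Coptic calendar is 22 Paoni 788 AM.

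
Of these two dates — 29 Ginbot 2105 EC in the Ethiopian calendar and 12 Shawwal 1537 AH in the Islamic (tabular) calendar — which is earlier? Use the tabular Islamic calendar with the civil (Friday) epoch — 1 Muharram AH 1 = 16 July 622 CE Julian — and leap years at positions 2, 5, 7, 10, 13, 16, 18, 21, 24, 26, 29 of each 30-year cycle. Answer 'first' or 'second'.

First date → JDN 2492975; second date → JDN 2493024.
JDN 2492975 < JDN 2493024, so the first date is earlier.

first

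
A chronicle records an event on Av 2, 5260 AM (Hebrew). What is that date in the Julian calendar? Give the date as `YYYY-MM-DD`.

Julian Day Number of the source date = 2269112.
Converting JDN 2269112 to the Julian calendar gives 28 June 1500 CE.

1500-06-28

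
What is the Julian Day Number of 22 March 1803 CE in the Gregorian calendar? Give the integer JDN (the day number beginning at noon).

JDN 2400001 is 17 November 1858 CE (Gregorian), MJD 0; the target day is −20329 days from there, so JDN = 2379672.

2379672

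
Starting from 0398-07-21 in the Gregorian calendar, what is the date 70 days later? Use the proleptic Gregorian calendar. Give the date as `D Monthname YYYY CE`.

29 September 398 CE

The starting date is JDN 1866628; 1866628 + 70 = 1866698.
JDN 1866698 corresponds to 29 September 398 CE.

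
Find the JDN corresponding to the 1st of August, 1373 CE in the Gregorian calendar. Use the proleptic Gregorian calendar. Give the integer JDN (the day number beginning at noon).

JDN 2299161 is 15 October 1582 CE (Gregorian); the target day is −76410 days from there, so JDN = 2222751.

2222751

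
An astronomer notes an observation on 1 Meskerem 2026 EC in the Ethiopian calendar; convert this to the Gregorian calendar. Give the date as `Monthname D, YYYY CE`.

September 11, 2033 CE

Julian Day Number of the source date = 2463852.
Converting JDN 2463852 to the Gregorian calendar gives 11 September 2033 CE.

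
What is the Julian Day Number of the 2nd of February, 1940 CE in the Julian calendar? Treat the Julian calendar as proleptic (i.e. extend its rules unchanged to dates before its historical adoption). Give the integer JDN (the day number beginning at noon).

2429675

In the Gregorian calendar the same day is 15 February 1940.
JDN 2299161 is 15 October 1582 CE (Gregorian); the target day is +130514 days from there, so JDN = 2429675.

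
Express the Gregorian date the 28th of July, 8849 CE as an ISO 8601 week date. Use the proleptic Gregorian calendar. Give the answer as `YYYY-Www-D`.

8849-W30-3

The weekday is Wednesday (ISO weekday 3).
That Wednesday belongs to ISO week 30 of ISO year 8849.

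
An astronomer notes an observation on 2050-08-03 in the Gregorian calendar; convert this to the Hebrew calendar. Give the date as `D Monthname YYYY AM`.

15 Av 5810 AM

Julian Day Number of the source date = 2470022.
Converting JDN 2470022 to the Hebrew calendar gives 15 Av 5810 AM.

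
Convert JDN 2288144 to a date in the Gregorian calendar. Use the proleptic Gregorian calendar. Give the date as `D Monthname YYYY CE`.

16 August 1552 CE

JDN 2451545 is 1 Jan 2000; 2288144 is −163401 days from there.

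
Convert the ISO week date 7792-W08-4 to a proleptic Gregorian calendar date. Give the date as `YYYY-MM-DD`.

7792-02-23

ISO week 1 of 7792 is the week containing the first Thursday of 7792.
Week 8, day 4 (Thursday) lands on 7792-02-23.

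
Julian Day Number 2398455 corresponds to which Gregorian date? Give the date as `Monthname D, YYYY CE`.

August 24, 1854 CE

JDN 2451545 is 1 Jan 2000; 2398455 is −53090 days from there.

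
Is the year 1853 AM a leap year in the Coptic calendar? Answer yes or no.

1853 mod 4 = 1; in the Coptic calendar a year is leap when year mod 4 = 3, so it is a common year.

no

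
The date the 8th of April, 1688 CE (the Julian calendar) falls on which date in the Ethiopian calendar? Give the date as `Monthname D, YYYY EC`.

Julian Day Number of the source date = 2337698.
Converting JDN 2337698 to the Ethiopian calendar gives 13 Miyazya 1680 EC.

Miyazya 13, 1680 EC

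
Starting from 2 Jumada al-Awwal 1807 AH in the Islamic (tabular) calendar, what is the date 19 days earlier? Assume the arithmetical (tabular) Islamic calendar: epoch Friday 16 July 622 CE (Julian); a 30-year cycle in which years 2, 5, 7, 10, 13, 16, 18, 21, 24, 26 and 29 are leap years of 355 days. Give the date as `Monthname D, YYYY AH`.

Counting 19 days back from JDN 2588545 reaches JDN 2588526, which is Rabi' al-Thani 12, 1807 AH.

Rabi' al-Thani 12, 1807 AH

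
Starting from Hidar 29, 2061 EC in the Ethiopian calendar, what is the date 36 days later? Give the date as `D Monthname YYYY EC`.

5 Tir 2061 EC

Counting 36 days forward from JDN 2476724 reaches JDN 2476760, which is 5 Tir 2061 EC.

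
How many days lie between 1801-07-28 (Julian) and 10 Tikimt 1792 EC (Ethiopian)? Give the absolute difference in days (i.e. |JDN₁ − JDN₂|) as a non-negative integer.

659

JDN of the first date = 2379082.
JDN of the second date = 2378423.
|2378423 − 2379082| = 659.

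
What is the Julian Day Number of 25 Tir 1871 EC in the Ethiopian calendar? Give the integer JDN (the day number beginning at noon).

2407382

Equivalently 1 February 1879 (Gregorian).
JDN 2299161 is 15 October 1582 CE (Gregorian); the target day is +108221 days from there, so JDN = 2407382.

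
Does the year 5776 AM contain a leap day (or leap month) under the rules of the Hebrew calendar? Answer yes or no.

Hebrew year 5776 is year 19 of its 19-year Metonic cycle; leap years are at positions 3, 6, 8, 11, 14, 17, 19, so it is a leap year (13 months).

yes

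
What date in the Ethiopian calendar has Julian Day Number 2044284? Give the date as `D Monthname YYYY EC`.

The proleptic Gregorian equivalent of JDN 2044284 is 15 December 884.
In the Ethiopian calendar that day is 15 Tahsas 877 EC.

15 Tahsas 877 EC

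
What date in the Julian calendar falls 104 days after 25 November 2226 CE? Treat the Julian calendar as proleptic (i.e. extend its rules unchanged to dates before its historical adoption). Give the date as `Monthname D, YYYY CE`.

Counting 104 days forward from JDN 2534433 reaches JDN 2534537, which is March 9, 2227 CE.

March 9, 2227 CE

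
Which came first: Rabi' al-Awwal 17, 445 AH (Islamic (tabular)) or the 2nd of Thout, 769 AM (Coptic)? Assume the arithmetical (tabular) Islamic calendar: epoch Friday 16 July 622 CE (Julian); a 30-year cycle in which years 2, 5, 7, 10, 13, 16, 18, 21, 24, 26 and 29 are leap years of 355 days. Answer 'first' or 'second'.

second

First date → JDN 2105854; second date → JDN 2105543.
JDN 2105543 < JDN 2105854, so the second date is earlier.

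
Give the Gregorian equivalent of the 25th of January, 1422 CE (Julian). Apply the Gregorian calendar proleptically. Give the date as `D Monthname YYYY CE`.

The Julian–Gregorian offset here is 9 days (Julian trailing).
25 January 1422 Julian + 9 days → 3 February 1422 Gregorian.

3 February 1422 CE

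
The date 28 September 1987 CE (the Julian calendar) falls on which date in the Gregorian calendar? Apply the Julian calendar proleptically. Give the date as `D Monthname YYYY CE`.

For dates in this range the Gregorian date is 13 days ahead of the Julian.
28 September 1987 Julian + 13 days → 11 October 1987 Gregorian.

11 October 1987 CE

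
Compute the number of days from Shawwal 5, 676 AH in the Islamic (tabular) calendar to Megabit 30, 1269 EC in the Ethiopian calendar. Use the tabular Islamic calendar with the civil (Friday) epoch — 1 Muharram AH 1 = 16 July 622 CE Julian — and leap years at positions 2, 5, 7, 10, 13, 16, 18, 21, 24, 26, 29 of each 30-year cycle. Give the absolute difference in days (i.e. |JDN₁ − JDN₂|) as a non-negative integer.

First date → JDN 2187907; second date → JDN 2187567.
The interval is |2187907 − 2187567| = 340 days.

340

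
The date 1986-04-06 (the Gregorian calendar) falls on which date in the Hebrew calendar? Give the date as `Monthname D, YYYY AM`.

Adar II 26, 5746 AM

Both dates share Julian Day Number 2446527; in the Hebrew calendar that is 26 Adar II 5746 AM.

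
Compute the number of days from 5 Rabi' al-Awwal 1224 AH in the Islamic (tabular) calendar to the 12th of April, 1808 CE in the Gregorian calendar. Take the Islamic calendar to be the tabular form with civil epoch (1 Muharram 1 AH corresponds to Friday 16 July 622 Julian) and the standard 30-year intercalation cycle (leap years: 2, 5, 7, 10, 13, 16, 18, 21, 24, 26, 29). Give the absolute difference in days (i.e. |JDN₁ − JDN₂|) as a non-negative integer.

JDN of the first date = 2381893.
JDN of the second date = 2381520.
|2381520 − 2381893| = 373.

373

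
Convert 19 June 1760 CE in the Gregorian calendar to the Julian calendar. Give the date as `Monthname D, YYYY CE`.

June 8, 1760 CE

For dates in this range the Gregorian date is 11 days ahead of the Julian.
19 June 1760 Gregorian − 11 days → 8 June 1760 Julian.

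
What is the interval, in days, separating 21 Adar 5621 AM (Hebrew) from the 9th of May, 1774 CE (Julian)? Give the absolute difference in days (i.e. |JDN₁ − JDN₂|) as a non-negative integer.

JDN of the first date = 2400838.
JDN of the second date = 2369140.
|2369140 − 2400838| = 31698.

31698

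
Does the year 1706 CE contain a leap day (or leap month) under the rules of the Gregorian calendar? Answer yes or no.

1706 is not divisible by 4, so it is a common year.

no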